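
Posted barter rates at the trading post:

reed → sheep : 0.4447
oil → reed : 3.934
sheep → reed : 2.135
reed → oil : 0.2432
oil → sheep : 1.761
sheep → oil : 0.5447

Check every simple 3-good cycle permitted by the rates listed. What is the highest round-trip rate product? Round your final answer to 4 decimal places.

sheep→oil→reed→sheep: 0.5447 × 3.934 × 0.4447 = 0.95293
sheep→reed→oil→sheep: 2.135 × 0.2432 × 1.761 = 0.91437
Maximum is sheep→oil→reed→sheep at 0.9529; no arbitrage — every cycle loses value.

0.9529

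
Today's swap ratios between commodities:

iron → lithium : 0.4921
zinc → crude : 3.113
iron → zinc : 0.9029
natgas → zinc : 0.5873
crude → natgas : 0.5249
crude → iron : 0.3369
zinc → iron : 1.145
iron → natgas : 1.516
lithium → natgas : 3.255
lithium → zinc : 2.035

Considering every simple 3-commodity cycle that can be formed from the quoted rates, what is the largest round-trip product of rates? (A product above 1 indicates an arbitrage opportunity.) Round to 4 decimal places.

1.1466

zinc→iron→lithium→zinc: 1.145 × 0.4921 × 2.035 = 1.14663
zinc→iron→natgas→zinc: 1.145 × 1.516 × 0.5873 = 1.01945
zinc→crude→natgas→zinc: 3.113 × 0.5249 × 0.5873 = 0.95966
zinc→crude→iron→zinc: 3.113 × 0.3369 × 0.9029 = 0.94693
Maximum is zinc→iron→lithium→zinc at 1.1466; arbitrage exists.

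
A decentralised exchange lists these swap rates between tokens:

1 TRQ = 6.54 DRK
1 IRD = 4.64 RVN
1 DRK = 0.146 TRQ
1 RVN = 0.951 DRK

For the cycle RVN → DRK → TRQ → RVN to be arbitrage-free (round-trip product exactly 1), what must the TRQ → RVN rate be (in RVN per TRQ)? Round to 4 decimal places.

7.2022

Known legs of the cycle: 0.951 × 0.146 = 0.138846
For no arbitrage the full-cycle product must be 1, so the missing rate is 1 / 0.138846 ≈ 7.202224.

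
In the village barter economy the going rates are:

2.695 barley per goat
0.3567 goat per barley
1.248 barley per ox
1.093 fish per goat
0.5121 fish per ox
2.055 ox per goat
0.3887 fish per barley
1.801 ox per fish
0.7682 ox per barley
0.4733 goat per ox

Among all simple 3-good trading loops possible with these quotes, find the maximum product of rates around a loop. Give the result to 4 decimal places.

ox→goat→barley→ox: 0.4733 × 2.695 × 0.7682 = 0.97987
ox→goat→fish→ox: 0.4733 × 1.093 × 1.801 = 0.93169
ox→barley→goat→ox: 1.248 × 0.3567 × 2.055 = 0.91481
ox→barley→fish→ox: 1.248 × 0.3887 × 1.801 = 0.87366
Maximum is ox→goat→barley→ox at 0.9799; no arbitrage — every cycle loses value.

0.9799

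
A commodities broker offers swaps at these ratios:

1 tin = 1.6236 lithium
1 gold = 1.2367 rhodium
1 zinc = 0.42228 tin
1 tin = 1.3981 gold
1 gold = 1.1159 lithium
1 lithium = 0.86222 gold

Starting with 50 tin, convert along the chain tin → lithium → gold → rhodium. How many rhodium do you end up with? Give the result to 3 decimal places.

50 tin × 1.6236 = 81.18 lithium
81.18 lithium × 0.86222 = 69.9950196 gold
69.9950196 gold × 1.2367 = 86.56284073932 rhodium

86.563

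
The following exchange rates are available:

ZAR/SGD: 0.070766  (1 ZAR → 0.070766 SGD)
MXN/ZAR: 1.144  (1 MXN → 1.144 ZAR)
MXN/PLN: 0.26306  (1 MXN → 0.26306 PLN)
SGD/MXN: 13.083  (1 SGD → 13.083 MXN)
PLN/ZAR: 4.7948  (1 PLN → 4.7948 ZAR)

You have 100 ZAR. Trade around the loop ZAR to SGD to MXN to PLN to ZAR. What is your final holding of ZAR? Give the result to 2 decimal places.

100 ZAR × 0.070766 = 7.0766 SGD
7.0766 SGD × 13.083 = 92.5831578 MXN
92.5831578 MXN × 0.26306 = 24.354925490868 PLN
24.354925490868 PLN × 4.7948 = 116.7769967436138864 ZAR

116.78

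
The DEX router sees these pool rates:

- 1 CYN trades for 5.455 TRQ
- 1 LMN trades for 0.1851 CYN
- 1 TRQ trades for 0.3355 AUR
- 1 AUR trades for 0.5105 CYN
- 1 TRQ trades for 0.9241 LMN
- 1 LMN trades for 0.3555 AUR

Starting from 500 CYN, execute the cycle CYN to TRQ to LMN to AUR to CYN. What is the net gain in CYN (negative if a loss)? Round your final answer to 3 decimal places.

-42.576

500 CYN × 5.455 = 2727.5 TRQ
2727.5 TRQ × 0.9241 = 2520.48275 LMN
2520.48275 LMN × 0.3555 = 896.031617625 AUR
896.031617625 AUR × 0.5105 = 457.4241407975625 CYN
Net change: 457.4241407975625 − 500 = -42.5758592024375 CYN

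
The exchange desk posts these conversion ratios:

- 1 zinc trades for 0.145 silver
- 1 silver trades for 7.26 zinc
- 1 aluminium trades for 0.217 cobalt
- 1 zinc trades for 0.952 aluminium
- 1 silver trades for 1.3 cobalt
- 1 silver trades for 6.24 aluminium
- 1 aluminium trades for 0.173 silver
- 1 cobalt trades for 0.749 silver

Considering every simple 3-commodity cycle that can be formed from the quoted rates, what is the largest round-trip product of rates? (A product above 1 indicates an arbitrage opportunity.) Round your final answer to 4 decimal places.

zinc→aluminium→silver→zinc: 0.952 × 0.173 × 7.26 = 1.19569
cobalt→silver→aluminium→cobalt: 0.749 × 6.24 × 0.217 = 1.01421
Maximum is zinc→aluminium→silver→zinc at 1.1957; arbitrage exists.

1.1957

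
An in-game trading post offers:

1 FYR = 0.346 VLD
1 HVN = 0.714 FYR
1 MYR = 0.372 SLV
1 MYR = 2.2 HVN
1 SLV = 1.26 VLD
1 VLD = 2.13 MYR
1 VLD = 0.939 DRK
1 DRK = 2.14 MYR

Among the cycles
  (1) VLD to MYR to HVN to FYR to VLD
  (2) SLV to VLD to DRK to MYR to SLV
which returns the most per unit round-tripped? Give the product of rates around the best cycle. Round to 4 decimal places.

1.1576

(1) 2.13 × 2.2 × 0.714 × 0.346 = 1.15765
(2) 1.26 × 0.939 × 2.14 × 0.372 = 0.94187
Highest is cycle (1) at 1.1576 (>1, arbitrage).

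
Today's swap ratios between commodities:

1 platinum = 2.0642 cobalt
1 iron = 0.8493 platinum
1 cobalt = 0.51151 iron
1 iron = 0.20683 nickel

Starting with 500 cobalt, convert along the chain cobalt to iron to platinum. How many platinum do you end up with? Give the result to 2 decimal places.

217.21

500 cobalt × 0.51151 = 255.755 iron
255.755 iron × 0.8493 = 217.2127215 platinum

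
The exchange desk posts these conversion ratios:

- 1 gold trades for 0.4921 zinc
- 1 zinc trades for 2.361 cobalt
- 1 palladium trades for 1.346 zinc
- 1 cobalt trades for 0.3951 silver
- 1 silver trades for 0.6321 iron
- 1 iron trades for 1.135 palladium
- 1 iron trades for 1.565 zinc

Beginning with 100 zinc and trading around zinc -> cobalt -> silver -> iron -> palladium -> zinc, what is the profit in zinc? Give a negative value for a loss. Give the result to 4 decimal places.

-9.9197

100 zinc × 2.361 = 236.1 cobalt
236.1 cobalt × 0.3951 = 93.28311 silver
93.28311 silver × 0.6321 = 58.964253831 iron
58.964253831 iron × 1.135 = 66.924428098185 palladium
66.924428098185 palladium × 1.346 = 90.08028022015701 zinc
Net change: 90.08028022015701 − 100 = -9.91971977984299 zinc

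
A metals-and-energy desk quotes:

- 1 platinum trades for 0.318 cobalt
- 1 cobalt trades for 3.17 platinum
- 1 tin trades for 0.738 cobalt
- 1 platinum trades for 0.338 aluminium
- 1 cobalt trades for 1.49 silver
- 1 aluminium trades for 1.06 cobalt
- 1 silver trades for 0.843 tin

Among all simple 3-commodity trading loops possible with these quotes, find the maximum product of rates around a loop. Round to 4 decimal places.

cobalt→platinum→aluminium→cobalt: 3.17 × 0.338 × 1.06 = 1.13575
tin→cobalt→silver→tin: 0.738 × 1.49 × 0.843 = 0.92698
Maximum is cobalt→platinum→aluminium→cobalt at 1.1357; arbitrage exists.

1.1357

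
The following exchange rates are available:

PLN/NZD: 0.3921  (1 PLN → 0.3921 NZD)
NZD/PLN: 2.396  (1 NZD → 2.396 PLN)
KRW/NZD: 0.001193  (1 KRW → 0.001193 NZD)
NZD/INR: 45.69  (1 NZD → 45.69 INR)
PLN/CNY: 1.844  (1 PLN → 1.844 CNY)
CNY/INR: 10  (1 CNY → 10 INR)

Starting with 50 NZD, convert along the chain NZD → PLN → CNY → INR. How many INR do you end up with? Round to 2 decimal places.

2209.11

50 NZD × 2.396 = 119.8 PLN
119.8 PLN × 1.844 = 220.9112 CNY
220.9112 CNY × 10 = 2209.112 INR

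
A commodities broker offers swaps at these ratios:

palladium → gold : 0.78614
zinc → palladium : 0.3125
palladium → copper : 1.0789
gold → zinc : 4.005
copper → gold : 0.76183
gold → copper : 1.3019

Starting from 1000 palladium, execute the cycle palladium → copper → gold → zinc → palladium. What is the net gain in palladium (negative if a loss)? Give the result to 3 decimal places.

28.707

1000 palladium × 1.0789 = 1078.9 copper
1078.9 copper × 0.76183 = 821.938387 gold
821.938387 gold × 4.005 = 3291.863239935 zinc
3291.863239935 zinc × 0.3125 = 1028.7072624796875 palladium
Net change: 1028.7072624796875 − 1000 = 28.7072624796875 palladium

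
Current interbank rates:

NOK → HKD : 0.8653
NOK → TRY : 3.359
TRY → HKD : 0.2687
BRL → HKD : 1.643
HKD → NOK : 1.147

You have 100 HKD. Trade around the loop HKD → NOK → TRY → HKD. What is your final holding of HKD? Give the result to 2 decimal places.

100 HKD × 1.147 = 114.7 NOK
114.7 NOK × 3.359 = 385.2773 TRY
385.2773 TRY × 0.2687 = 103.52401051 HKD

103.52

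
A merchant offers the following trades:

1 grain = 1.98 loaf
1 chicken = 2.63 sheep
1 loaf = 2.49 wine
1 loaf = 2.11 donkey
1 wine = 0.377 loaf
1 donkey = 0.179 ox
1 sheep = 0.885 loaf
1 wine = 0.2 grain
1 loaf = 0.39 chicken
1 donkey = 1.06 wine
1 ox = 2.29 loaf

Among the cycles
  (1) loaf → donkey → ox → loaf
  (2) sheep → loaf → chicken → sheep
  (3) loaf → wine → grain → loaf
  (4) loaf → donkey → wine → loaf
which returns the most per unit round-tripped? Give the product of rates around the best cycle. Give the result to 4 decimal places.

(1) 2.11 × 0.179 × 2.29 = 0.86491
(2) 0.885 × 0.39 × 2.63 = 0.90774
(3) 2.49 × 0.2 × 1.98 = 0.98604
(4) 2.11 × 1.06 × 0.377 = 0.84320
Highest is cycle (3) at 0.9860 (≤1, no arbitrage).

0.9860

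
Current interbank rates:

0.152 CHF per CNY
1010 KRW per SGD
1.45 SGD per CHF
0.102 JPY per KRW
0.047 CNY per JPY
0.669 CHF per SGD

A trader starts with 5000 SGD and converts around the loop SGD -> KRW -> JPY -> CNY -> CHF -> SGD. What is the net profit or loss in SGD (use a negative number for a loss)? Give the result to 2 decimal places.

5000 SGD × 1010 = 5050000 KRW
5050000 KRW × 0.102 = 515100 JPY
515100 JPY × 0.047 = 24209.7 CNY
24209.7 CNY × 0.152 = 3679.8744 CHF
3679.8744 CHF × 1.45 = 5335.81788 SGD
Net change: 5335.81788 − 5000 = 335.81788 SGD

335.82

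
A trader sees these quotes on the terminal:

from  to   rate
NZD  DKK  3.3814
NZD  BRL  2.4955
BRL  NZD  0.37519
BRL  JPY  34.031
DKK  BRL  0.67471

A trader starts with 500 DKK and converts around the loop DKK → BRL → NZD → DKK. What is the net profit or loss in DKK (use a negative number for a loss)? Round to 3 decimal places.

-72.009

500 DKK × 0.67471 = 337.355 BRL
337.355 BRL × 0.37519 = 126.57222245 NZD
126.57222245 NZD × 3.3814 = 427.99131299243 DKK
Net change: 427.99131299243 − 500 = -72.00868700757 DKK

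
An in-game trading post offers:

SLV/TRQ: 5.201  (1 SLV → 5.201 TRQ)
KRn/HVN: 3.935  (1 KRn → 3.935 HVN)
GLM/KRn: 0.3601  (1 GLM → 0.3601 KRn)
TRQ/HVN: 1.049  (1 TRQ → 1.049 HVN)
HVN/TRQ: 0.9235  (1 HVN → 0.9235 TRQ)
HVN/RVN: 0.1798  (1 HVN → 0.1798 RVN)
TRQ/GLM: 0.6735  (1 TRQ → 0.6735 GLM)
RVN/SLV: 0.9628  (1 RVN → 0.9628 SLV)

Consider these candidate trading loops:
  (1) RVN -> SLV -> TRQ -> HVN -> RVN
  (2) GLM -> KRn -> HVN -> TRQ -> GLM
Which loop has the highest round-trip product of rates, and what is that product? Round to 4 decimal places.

0.9445

(1) 0.9628 × 5.201 × 1.049 × 0.1798 = 0.94447
(2) 0.3601 × 3.935 × 0.9235 × 0.6735 = 0.88134
Highest is cycle (1) at 0.9445 (≤1, no arbitrage).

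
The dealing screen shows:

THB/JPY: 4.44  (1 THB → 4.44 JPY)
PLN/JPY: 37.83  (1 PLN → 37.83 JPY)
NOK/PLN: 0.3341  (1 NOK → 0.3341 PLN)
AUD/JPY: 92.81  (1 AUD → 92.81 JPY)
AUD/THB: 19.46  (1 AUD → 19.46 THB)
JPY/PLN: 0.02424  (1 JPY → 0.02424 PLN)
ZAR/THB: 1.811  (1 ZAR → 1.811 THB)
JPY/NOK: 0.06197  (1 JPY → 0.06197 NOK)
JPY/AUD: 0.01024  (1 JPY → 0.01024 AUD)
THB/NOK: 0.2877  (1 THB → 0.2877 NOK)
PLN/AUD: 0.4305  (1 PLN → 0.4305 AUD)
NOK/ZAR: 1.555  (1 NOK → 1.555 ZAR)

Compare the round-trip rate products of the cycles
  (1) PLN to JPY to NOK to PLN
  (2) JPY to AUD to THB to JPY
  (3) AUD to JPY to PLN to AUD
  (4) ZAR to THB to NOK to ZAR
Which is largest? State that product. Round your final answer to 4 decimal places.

0.9685

(1) 37.83 × 0.06197 × 0.3341 = 0.78324
(2) 0.01024 × 19.46 × 4.44 = 0.88476
(3) 92.81 × 0.02424 × 0.4305 = 0.96850
(4) 1.811 × 0.2877 × 1.555 = 0.81019
Highest is cycle (3) at 0.9685 (≤1, no arbitrage).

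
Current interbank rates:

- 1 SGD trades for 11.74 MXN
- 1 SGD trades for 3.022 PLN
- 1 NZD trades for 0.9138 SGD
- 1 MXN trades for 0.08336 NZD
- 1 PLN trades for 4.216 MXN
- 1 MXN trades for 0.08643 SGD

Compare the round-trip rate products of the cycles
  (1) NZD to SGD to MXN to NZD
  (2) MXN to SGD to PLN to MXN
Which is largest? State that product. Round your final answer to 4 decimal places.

1.1012

(1) 0.9138 × 11.74 × 0.08336 = 0.89429
(2) 0.08643 × 3.022 × 4.216 = 1.10118
Highest is cycle (2) at 1.1012 (>1, arbitrage).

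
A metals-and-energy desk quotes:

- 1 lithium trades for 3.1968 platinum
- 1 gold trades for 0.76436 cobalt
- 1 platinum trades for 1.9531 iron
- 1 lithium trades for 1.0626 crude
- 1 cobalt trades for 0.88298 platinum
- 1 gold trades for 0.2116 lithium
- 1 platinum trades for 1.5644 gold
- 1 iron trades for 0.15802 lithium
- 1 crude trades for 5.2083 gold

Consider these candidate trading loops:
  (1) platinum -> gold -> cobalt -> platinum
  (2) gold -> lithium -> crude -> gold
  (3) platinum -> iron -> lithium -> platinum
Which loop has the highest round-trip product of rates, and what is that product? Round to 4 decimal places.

(1) 1.5644 × 0.76436 × 0.88298 = 1.05584
(2) 0.2116 × 1.0626 × 5.2083 = 1.17107
(3) 1.9531 × 0.15802 × 3.1968 = 0.98662
Highest is cycle (2) at 1.1711 (>1, arbitrage).

1.1711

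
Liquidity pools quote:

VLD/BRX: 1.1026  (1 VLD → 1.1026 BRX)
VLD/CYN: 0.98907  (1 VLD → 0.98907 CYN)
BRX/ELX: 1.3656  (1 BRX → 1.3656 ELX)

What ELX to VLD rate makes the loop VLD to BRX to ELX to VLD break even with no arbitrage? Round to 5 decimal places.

0.66414

Known legs of the cycle: 1.1026 × 1.3656 = 1.50571056
For no arbitrage the full-cycle product must be 1, so the missing rate is 1 / 1.50571056 ≈ 0.6641383.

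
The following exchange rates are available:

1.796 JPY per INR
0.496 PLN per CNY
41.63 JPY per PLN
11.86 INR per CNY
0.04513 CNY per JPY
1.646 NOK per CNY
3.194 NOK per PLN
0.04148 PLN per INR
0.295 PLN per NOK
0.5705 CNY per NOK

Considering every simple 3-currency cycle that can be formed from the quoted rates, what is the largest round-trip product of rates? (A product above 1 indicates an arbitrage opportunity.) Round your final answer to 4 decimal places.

0.9613

INR→JPY→CNY→INR: 1.796 × 0.04513 × 11.86 = 0.96129
PLN→JPY→CNY→PLN: 41.63 × 0.04513 × 0.496 = 0.93187
NOK→CNY→PLN→NOK: 0.5705 × 0.496 × 3.194 = 0.90380
Maximum is INR→JPY→CNY→INR at 0.9613; no arbitrage — every cycle loses value.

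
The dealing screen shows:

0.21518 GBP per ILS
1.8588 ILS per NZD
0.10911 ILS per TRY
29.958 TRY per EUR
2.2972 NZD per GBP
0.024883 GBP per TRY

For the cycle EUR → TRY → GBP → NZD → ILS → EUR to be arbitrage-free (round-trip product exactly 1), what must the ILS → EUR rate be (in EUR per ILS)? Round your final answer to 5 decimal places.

0.31416

Known legs of the cycle: 29.958 × 0.024883 × 2.2972 × 1.8588 = 3.18307614171215904
For no arbitrage the full-cycle product must be 1, so the missing rate is 1 / 3.18307614171215904 ≈ 0.3141615.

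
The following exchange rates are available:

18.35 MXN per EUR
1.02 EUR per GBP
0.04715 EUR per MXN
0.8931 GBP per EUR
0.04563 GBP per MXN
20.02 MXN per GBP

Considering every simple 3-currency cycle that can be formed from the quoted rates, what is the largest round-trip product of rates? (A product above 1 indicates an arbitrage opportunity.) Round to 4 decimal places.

0.8541

EUR→MXN→GBP→EUR: 18.35 × 0.04563 × 1.02 = 0.85406
EUR→GBP→MXN→EUR: 0.8931 × 20.02 × 0.04715 = 0.84304
Maximum is EUR→MXN→GBP→EUR at 0.8541; no arbitrage — every cycle loses value.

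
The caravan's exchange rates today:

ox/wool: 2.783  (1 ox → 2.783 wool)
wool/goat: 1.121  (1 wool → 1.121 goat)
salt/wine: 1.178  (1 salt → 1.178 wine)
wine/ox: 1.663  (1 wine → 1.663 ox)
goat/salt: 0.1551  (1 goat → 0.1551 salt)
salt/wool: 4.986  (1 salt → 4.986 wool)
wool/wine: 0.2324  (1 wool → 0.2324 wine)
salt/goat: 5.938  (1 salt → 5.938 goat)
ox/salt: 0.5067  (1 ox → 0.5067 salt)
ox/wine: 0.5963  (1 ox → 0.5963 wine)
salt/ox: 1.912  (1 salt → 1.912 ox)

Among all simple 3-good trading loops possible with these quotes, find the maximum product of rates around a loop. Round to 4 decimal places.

ox→wool→wine→ox: 2.783 × 0.2324 × 1.663 = 1.07558
salt→wine→ox→salt: 1.178 × 1.663 × 0.5067 = 0.99263
salt→wool→goat→salt: 4.986 × 1.121 × 0.1551 = 0.86690
Maximum is ox→wool→wine→ox at 1.0756; arbitrage exists.

1.0756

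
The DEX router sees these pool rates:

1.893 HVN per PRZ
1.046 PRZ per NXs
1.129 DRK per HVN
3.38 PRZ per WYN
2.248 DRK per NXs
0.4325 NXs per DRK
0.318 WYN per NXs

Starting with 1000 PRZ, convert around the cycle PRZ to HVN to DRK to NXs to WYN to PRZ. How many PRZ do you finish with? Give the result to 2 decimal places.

993.52

1000 PRZ × 1.893 = 1893 HVN
1893 HVN × 1.129 = 2137.197 DRK
2137.197 DRK × 0.4325 = 924.3377025 NXs
924.3377025 NXs × 0.318 = 293.939389395 WYN
293.939389395 WYN × 3.38 = 993.5151361551 PRZ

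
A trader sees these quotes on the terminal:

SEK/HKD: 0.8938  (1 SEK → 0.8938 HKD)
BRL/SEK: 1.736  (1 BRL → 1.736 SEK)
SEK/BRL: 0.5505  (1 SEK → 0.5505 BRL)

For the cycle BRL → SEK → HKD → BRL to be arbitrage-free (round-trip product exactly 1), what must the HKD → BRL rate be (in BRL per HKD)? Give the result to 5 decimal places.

Known legs of the cycle: 1.736 × 0.8938 = 1.5516368
For no arbitrage the full-cycle product must be 1, so the missing rate is 1 / 1.5516368 ≈ 0.6444807.

0.64448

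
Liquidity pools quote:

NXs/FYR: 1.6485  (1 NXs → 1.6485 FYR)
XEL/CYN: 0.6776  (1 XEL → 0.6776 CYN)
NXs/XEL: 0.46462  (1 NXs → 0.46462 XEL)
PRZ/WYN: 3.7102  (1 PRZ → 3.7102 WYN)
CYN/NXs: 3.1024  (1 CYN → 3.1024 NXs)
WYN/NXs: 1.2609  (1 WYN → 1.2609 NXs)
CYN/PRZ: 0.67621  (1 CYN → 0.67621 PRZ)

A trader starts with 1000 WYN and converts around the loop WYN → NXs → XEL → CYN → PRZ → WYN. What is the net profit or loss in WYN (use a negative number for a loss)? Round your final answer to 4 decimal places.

-4.0653

1000 WYN × 1.2609 = 1260.9 NXs
1260.9 NXs × 0.46462 = 585.839358 XEL
585.839358 XEL × 0.6776 = 396.9647489808 CYN
396.9647489808 CYN × 0.67621 = 268.431532908306768 PRZ
268.431532908306768 PRZ × 3.7102 = 995.9346733963997706336 WYN
Net change: 995.9346733963997706336 − 1000 = -4.0653266036002293664 WYN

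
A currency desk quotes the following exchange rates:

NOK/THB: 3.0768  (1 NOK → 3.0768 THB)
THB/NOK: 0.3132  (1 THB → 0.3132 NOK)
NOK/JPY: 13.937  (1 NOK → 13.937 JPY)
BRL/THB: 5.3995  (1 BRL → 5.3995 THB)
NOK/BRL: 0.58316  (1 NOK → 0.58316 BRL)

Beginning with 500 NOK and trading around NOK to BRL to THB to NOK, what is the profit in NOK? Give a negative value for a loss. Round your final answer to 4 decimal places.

-6.9022

500 NOK × 0.58316 = 291.58 BRL
291.58 BRL × 5.3995 = 1574.38621 THB
1574.38621 THB × 0.3132 = 493.097760972 NOK
Net change: 493.097760972 − 500 = -6.902239028 NOK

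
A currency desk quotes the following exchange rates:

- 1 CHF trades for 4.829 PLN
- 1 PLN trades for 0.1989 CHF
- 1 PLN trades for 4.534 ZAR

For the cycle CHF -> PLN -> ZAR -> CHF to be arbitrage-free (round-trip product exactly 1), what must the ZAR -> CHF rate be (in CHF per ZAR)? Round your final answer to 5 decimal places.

Known legs of the cycle: 4.829 × 4.534 = 21.894686
For no arbitrage the full-cycle product must be 1, so the missing rate is 1 / 21.894686 ≈ 0.0456732.

0.04567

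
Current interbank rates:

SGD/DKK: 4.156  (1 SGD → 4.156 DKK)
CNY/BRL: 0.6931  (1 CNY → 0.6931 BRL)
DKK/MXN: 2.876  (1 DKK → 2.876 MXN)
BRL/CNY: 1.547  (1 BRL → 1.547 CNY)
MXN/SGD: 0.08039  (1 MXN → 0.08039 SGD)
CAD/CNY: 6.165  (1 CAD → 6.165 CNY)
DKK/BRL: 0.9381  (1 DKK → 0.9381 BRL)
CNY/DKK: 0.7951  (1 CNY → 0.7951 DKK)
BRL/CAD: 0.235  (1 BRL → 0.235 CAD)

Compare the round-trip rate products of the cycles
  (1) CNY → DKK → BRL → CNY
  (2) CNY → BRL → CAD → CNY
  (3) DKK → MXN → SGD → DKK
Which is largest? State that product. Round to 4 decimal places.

1.1539

(1) 0.7951 × 0.9381 × 1.547 = 1.15388
(2) 0.6931 × 0.235 × 6.165 = 1.00415
(3) 2.876 × 0.08039 × 4.156 = 0.96087
Highest is cycle (1) at 1.1539 (>1, arbitrage).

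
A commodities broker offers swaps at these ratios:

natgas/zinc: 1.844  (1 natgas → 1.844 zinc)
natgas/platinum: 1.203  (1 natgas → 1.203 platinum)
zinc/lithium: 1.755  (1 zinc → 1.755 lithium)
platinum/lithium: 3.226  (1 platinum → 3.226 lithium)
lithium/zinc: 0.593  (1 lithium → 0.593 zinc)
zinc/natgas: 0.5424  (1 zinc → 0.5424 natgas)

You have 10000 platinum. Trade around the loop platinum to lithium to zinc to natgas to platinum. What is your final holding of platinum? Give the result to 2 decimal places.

10000 platinum × 3.226 = 32260 lithium
32260 lithium × 0.593 = 19130.18 zinc
19130.18 zinc × 0.5424 = 10376.209632 natgas
10376.209632 natgas × 1.203 = 12482.580187296 platinum

12482.58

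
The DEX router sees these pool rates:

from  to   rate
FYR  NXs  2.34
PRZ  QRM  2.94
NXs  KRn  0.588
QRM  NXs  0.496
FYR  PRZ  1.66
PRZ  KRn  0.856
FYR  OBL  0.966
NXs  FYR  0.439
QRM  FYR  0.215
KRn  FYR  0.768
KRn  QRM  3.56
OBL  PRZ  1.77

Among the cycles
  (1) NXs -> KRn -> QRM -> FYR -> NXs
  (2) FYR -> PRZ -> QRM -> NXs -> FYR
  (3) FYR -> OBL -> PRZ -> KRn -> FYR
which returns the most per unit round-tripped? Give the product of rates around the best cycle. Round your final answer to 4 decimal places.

1.1240

(1) 0.588 × 3.56 × 0.215 × 2.34 = 1.05313
(2) 1.66 × 2.94 × 0.496 × 0.439 = 1.06268
(3) 0.966 × 1.77 × 0.856 × 0.768 = 1.12405
Highest is cycle (3) at 1.1240 (>1, arbitrage).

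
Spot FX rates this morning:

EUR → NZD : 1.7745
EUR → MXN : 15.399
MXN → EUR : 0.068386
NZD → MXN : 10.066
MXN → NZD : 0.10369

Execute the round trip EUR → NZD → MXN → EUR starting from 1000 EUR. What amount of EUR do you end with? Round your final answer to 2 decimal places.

1000 EUR × 1.7745 = 1774.5 NZD
1774.5 NZD × 10.066 = 17862.117 MXN
17862.117 MXN × 0.068386 = 1221.518733162 EUR

1221.52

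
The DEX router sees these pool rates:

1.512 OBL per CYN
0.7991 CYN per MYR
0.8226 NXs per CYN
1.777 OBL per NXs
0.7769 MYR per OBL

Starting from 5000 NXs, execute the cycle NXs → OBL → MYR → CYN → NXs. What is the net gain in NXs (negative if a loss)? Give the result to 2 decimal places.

5000 NXs × 1.777 = 8885 OBL
8885 OBL × 0.7769 = 6902.7565 MYR
6902.7565 MYR × 0.7991 = 5515.99271915 CYN
5515.99271915 CYN × 0.8226 = 4537.45561077279 NXs
Net change: 4537.45561077279 − 5000 = -462.54438922721 NXs

-462.54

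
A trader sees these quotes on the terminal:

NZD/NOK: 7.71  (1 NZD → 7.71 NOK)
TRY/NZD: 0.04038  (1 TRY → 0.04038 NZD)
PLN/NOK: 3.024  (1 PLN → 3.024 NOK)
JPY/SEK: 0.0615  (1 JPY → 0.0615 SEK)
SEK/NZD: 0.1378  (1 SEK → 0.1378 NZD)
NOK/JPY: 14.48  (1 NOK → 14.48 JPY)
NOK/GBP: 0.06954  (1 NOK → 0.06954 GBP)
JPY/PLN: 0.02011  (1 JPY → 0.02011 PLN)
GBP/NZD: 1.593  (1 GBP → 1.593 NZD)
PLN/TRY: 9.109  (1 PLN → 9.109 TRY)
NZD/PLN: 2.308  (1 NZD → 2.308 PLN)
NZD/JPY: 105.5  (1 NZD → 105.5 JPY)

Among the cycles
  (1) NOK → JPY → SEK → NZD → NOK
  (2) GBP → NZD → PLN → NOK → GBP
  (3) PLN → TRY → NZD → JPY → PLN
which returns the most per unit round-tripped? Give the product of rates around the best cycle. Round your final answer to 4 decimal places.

0.9461

(1) 14.48 × 0.0615 × 0.1378 × 7.71 = 0.94612
(2) 1.593 × 2.308 × 3.024 × 0.06954 = 0.77316
(3) 9.109 × 0.04038 × 105.5 × 0.02011 = 0.78037
Highest is cycle (1) at 0.9461 (≤1, no arbitrage).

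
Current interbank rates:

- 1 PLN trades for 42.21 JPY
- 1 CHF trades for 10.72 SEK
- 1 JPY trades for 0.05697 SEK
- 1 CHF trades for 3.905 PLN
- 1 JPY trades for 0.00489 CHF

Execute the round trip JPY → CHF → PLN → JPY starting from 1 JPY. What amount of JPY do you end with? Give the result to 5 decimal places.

0.80602

1 JPY × 0.00489 = 0.00489 CHF
0.00489 CHF × 3.905 = 0.01909545 PLN
0.01909545 PLN × 42.21 = 0.8060189445 JPY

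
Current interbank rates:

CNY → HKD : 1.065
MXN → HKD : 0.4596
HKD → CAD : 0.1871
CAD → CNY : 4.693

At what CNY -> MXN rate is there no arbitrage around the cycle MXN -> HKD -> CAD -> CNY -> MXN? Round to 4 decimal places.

Known legs of the cycle: 0.4596 × 0.1871 × 4.693 = 0.40355651388
For no arbitrage the full-cycle product must be 1, so the missing rate is 1 / 0.40355651388 ≈ 2.477968.

2.4780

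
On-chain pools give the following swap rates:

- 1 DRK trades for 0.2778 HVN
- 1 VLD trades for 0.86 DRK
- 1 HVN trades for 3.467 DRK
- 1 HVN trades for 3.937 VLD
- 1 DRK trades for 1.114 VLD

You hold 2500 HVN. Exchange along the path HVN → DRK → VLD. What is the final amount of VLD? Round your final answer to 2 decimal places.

2500 HVN × 3.467 = 8667.5 DRK
8667.5 DRK × 1.114 = 9655.595 VLD

9655.60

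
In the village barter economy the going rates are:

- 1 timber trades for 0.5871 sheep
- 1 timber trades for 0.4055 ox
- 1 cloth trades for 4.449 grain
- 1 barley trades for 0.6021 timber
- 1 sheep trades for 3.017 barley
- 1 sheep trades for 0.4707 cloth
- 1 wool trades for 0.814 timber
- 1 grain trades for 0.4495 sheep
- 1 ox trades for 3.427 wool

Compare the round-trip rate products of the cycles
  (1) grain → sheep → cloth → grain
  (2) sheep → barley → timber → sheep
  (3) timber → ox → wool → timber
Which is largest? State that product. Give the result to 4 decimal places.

1.1312

(1) 0.4495 × 0.4707 × 4.449 = 0.94132
(2) 3.017 × 0.6021 × 0.5871 = 1.06649
(3) 0.4055 × 3.427 × 0.814 = 1.13117
Highest is cycle (3) at 1.1312 (>1, arbitrage).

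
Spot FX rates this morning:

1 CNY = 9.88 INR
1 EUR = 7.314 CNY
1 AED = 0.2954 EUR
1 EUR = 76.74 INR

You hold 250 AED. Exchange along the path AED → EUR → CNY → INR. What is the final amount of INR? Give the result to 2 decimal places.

250 AED × 0.2954 = 73.85 EUR
73.85 EUR × 7.314 = 540.1389 CNY
540.1389 CNY × 9.88 = 5336.572332 INR

5336.57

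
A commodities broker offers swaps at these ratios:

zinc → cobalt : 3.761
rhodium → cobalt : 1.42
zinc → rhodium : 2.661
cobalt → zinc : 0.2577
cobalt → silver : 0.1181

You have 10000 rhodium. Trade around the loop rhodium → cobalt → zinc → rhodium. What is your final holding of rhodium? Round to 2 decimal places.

9737.50

10000 rhodium × 1.42 = 14200 cobalt
14200 cobalt × 0.2577 = 3659.34 zinc
3659.34 zinc × 2.661 = 9737.50374 rhodium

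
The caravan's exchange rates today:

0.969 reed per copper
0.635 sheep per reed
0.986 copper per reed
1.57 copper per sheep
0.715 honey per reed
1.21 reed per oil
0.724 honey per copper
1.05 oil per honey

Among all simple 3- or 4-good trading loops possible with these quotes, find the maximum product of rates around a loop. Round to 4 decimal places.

sheep→copper→reed→sheep: 1.57 × 0.969 × 0.635 = 0.96604
oil→reed→honey→oil: 1.21 × 0.715 × 1.05 = 0.90841
oil→reed→copper→honey→oil: 1.21 × 0.986 × 0.724 × 1.05 = 0.90696
Maximum is sheep→copper→reed→sheep at 0.9660; no arbitrage — every cycle loses value.

0.9660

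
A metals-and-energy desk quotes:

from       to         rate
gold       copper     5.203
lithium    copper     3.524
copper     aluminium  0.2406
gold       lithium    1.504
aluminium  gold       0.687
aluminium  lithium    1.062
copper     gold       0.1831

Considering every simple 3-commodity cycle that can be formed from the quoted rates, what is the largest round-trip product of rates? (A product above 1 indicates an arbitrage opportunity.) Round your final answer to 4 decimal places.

0.9704

lithium→copper→gold→lithium: 3.524 × 0.1831 × 1.504 = 0.97045
lithium→copper→aluminium→lithium: 3.524 × 0.2406 × 1.062 = 0.90044
copper→aluminium→gold→copper: 0.2406 × 0.687 × 5.203 = 0.86002
Maximum is lithium→copper→gold→lithium at 0.9704; no arbitrage — every cycle loses value.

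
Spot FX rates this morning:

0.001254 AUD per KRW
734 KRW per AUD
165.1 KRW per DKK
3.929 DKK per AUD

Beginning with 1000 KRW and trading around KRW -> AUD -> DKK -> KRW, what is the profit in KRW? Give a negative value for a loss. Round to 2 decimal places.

1000 KRW × 0.001254 = 1.254 AUD
1.254 AUD × 3.929 = 4.926966 DKK
4.926966 DKK × 165.1 = 813.4420866 KRW
Net change: 813.4420866 − 1000 = -186.5579134 KRW

-186.56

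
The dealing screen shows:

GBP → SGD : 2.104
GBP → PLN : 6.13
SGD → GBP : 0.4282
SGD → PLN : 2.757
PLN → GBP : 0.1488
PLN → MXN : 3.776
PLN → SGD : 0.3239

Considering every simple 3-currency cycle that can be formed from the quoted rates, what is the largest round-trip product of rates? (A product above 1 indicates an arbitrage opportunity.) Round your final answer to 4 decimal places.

0.8631

SGD→PLN→GBP→SGD: 2.757 × 0.1488 × 2.104 = 0.86315
SGD→GBP→PLN→SGD: 0.4282 × 6.13 × 0.3239 = 0.85019
Maximum is SGD→PLN→GBP→SGD at 0.8631; no arbitrage — every cycle loses value.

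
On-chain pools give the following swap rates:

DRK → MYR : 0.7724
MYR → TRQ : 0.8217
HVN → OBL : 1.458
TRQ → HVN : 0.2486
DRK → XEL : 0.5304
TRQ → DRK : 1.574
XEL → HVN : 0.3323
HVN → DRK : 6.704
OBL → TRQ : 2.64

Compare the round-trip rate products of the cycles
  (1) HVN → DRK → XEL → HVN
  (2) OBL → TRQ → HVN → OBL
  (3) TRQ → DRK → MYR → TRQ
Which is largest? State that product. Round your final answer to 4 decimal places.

1.1816

(1) 6.704 × 0.5304 × 0.3323 = 1.18159
(2) 2.64 × 0.2486 × 1.458 = 0.95689
(3) 1.574 × 0.7724 × 0.8217 = 0.99899
Highest is cycle (1) at 1.1816 (>1, arbitrage).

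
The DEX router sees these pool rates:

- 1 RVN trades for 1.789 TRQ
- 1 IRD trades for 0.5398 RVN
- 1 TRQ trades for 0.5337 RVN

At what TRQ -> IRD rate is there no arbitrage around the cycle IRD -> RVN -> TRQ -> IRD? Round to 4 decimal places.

1.0355

Known legs of the cycle: 0.5398 × 1.789 = 0.9657022
For no arbitrage the full-cycle product must be 1, so the missing rate is 1 / 0.9657022 ≈ 1.035516.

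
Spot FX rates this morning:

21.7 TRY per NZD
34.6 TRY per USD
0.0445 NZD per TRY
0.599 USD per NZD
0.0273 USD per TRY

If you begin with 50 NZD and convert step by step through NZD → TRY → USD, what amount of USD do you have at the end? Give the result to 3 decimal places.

29.621

50 NZD × 21.7 = 1085 TRY
1085 TRY × 0.0273 = 29.6205 USD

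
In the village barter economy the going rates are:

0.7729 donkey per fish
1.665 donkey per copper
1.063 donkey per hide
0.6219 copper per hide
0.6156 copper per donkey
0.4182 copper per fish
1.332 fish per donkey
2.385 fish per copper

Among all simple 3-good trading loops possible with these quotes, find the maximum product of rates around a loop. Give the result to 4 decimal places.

donkey→copper→fish→donkey: 0.6156 × 2.385 × 0.7729 = 1.13478
donkey→fish→copper→donkey: 1.332 × 0.4182 × 1.665 = 0.92748
Maximum is donkey→copper→fish→donkey at 1.1348; arbitrage exists.

1.1348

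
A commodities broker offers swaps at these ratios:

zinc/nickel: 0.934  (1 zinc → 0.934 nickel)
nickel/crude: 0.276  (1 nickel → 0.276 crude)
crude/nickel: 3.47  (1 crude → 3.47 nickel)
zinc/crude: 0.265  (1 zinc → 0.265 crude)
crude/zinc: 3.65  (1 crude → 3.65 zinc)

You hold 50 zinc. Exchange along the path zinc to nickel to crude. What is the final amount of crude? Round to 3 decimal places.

50 zinc × 0.934 = 46.7 nickel
46.7 nickel × 0.276 = 12.8892 crude

12.889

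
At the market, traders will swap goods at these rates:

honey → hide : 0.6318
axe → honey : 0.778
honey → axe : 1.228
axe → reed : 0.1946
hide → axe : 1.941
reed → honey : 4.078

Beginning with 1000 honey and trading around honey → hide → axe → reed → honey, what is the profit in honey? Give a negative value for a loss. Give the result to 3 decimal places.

-26.815

1000 honey × 0.6318 = 631.8 hide
631.8 hide × 1.941 = 1226.3238 axe
1226.3238 axe × 0.1946 = 238.64261148 reed
238.64261148 reed × 4.078 = 973.18456961544 honey
Net change: 973.18456961544 − 1000 = -26.81543038456 honey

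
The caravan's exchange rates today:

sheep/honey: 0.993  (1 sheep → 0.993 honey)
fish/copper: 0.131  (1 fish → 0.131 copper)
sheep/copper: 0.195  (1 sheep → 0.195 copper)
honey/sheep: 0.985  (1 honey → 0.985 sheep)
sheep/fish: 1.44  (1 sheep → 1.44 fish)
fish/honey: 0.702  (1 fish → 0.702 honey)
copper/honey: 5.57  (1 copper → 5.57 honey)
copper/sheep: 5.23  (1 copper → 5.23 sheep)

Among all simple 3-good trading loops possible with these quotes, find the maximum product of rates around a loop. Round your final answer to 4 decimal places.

1.0699

sheep→copper→honey→sheep: 0.195 × 5.57 × 0.985 = 1.06986
sheep→fish→honey→sheep: 1.44 × 0.702 × 0.985 = 0.99572
sheep→fish→copper→sheep: 1.44 × 0.131 × 5.23 = 0.98659
Maximum is sheep→copper→honey→sheep at 1.0699; arbitrage exists.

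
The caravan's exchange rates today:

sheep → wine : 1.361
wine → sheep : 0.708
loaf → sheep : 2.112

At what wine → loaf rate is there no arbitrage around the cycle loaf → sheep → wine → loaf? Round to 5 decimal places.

Known legs of the cycle: 2.112 × 1.361 = 2.874432
For no arbitrage the full-cycle product must be 1, so the missing rate is 1 / 2.874432 ≈ 0.3478948.

0.34789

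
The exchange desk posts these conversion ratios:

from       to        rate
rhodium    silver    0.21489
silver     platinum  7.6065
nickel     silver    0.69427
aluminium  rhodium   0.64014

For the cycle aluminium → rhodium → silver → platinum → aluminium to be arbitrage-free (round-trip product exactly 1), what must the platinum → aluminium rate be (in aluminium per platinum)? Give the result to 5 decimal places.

Known legs of the cycle: 0.64014 × 0.21489 × 7.6065 = 1.0463477409099
For no arbitrage the full-cycle product must be 1, so the missing rate is 1 / 1.0463477409099 ≈ 0.9557052.

0.95571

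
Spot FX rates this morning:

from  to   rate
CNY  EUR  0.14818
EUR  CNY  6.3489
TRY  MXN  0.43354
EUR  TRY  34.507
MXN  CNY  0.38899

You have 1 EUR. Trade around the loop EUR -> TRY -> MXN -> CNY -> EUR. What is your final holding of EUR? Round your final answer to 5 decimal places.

0.86231

1 EUR × 34.507 = 34.507 TRY
34.507 TRY × 0.43354 = 14.96016478 MXN
14.96016478 MXN × 0.38899 = 5.8193544977722 CNY
5.8193544977722 CNY × 0.14818 = 0.862311949479884596 EUR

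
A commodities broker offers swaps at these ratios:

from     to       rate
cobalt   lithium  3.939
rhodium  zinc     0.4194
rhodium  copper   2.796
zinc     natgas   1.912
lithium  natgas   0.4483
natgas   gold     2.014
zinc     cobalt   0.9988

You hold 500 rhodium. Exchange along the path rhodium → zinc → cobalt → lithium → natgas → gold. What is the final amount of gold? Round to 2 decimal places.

500 rhodium × 0.4194 = 209.7 zinc
209.7 zinc × 0.9988 = 209.44836 cobalt
209.44836 cobalt × 3.939 = 825.01709004 lithium
825.01709004 lithium × 0.4483 = 369.855161464932 natgas
369.855161464932 natgas × 2.014 = 744.888295190373048 gold

744.89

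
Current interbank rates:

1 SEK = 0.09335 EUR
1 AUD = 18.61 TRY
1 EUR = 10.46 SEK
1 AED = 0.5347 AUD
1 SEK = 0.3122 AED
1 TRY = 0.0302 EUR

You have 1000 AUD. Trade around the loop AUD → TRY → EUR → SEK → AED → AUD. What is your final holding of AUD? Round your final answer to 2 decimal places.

981.36

1000 AUD × 18.61 = 18610 TRY
18610 TRY × 0.0302 = 562.022 EUR
562.022 EUR × 10.46 = 5878.75012 SEK
5878.75012 SEK × 0.3122 = 1835.345787464 AED
1835.345787464 AED × 0.5347 = 981.3593925570008 AUD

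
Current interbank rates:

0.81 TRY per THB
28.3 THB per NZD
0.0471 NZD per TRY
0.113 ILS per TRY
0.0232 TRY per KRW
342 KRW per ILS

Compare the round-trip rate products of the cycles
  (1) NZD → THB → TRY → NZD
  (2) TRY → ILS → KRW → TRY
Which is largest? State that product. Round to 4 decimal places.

1.0797

(1) 28.3 × 0.81 × 0.0471 = 1.07967
(2) 0.113 × 342 × 0.0232 = 0.89659
Highest is cycle (1) at 1.0797 (>1, arbitrage).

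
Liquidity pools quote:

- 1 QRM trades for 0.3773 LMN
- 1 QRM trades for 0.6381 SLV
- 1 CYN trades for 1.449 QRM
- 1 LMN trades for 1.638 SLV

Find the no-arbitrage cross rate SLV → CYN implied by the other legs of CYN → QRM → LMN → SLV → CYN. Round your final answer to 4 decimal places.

1.1167

Known legs of the cycle: 1.449 × 0.3773 × 1.638 = 0.8955072126
For no arbitrage the full-cycle product must be 1, so the missing rate is 1 / 0.8955072126 ≈ 1.116686.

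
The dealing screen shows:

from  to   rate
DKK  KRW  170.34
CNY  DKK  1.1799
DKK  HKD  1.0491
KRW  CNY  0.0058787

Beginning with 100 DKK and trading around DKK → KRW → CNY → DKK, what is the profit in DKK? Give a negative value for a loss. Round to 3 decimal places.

18.153

100 DKK × 170.34 = 17034 KRW
17034 KRW × 0.0058787 = 100.1377758 CNY
100.1377758 CNY × 1.1799 = 118.15256166642 DKK
Net change: 118.15256166642 − 100 = 18.15256166642 DKK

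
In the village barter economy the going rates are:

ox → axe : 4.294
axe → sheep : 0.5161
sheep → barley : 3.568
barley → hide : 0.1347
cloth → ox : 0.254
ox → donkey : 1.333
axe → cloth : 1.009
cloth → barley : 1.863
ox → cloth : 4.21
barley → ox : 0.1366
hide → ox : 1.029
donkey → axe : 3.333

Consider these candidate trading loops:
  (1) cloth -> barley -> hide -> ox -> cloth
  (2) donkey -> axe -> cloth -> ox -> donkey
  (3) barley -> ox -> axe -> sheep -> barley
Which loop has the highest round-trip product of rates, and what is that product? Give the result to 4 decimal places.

1.1387

(1) 1.863 × 0.1347 × 1.029 × 4.21 = 1.08712
(2) 3.333 × 1.009 × 0.254 × 1.333 = 1.13865
(3) 0.1366 × 4.294 × 0.5161 × 3.568 = 1.08012
Highest is cycle (2) at 1.1387 (>1, arbitrage).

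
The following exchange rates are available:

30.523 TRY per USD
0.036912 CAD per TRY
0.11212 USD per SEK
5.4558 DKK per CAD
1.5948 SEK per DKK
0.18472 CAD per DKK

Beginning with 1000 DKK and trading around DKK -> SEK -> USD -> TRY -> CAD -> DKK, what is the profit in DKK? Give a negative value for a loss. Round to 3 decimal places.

99.114

1000 DKK × 1.5948 = 1594.8 SEK
1594.8 SEK × 0.11212 = 178.808976 USD
178.808976 USD × 30.523 = 5457.786374448 TRY
5457.786374448 TRY × 0.036912 = 201.457810653624576 CAD
201.457810653624576 CAD × 5.4558 = 1099.1135233640449617408 DKK
Net change: 1099.1135233640449617408 − 1000 = 99.1135233640449617408 DKK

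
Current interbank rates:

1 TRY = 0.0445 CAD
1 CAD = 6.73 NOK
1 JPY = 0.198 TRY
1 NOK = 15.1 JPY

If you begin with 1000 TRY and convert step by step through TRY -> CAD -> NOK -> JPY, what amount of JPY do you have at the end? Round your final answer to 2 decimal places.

1000 TRY × 0.0445 = 44.5 CAD
44.5 CAD × 6.73 = 299.485 NOK
299.485 NOK × 15.1 = 4522.2235 JPY

4522.22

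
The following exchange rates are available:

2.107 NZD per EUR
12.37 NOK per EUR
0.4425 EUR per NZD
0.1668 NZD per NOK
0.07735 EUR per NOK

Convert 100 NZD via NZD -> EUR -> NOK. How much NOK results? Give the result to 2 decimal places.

100 NZD × 0.4425 = 44.25 EUR
44.25 EUR × 12.37 = 547.3725 NOK

547.37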